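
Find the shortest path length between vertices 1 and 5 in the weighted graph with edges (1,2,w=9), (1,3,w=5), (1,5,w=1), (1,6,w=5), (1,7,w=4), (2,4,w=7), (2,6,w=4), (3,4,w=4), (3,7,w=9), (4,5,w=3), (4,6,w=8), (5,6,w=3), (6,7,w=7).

Step 1: Build adjacency list with weights:
  1: 2(w=9), 3(w=5), 5(w=1), 6(w=5), 7(w=4)
  2: 1(w=9), 4(w=7), 6(w=4)
  3: 1(w=5), 4(w=4), 7(w=9)
  4: 2(w=7), 3(w=4), 5(w=3), 6(w=8)
  5: 1(w=1), 4(w=3), 6(w=3)
  6: 1(w=5), 2(w=4), 4(w=8), 5(w=3), 7(w=7)
  7: 1(w=4), 3(w=9), 6(w=7)

Step 2: Apply Dijkstra's algorithm from vertex 1:
  Visit vertex 1 (distance=0)
    Update dist[2] = 9
    Update dist[3] = 5
    Update dist[5] = 1
    Update dist[6] = 5
    Update dist[7] = 4
  Visit vertex 5 (distance=1)
    Update dist[4] = 4
    Update dist[6] = 4

Step 3: Shortest path: 1 -> 5
Total weight: 1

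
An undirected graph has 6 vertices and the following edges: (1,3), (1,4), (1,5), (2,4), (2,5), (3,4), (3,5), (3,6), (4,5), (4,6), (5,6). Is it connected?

Step 1: Build adjacency list from edges:
  1: 3, 4, 5
  2: 4, 5
  3: 1, 4, 5, 6
  4: 1, 2, 3, 5, 6
  5: 1, 2, 3, 4, 6
  6: 3, 4, 5

Step 2: Run BFS/DFS from vertex 1:
  Visited: {1, 3, 4, 5, 6, 2}
  Reached 6 of 6 vertices

Step 3: All 6 vertices reached from vertex 1, so the graph is connected.
Answer: Yes, the graph is connected.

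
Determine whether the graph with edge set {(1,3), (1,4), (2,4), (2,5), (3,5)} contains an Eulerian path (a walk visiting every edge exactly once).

Step 1: Find the degree of each vertex:
  deg(1) = 2
  deg(2) = 2
  deg(3) = 2
  deg(4) = 2
  deg(5) = 2

Step 2: Count vertices with odd degree:
  All vertices have even degree (0 odd-degree vertices)

Step 3: Apply Euler's theorem:
  - Eulerian circuit exists iff graph is connected and all vertices have even degree
  - Eulerian path exists iff graph is connected and has 0 or 2 odd-degree vertices

Graph is connected with 0 odd-degree vertices.
Both Eulerian circuit and Eulerian path exist.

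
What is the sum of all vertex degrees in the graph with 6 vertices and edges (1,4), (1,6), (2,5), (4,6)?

Step 1: Count edges incident to each vertex:
  deg(1) = 2 (neighbors: 4, 6)
  deg(2) = 1 (neighbors: 5)
  deg(3) = 0 (neighbors: none)
  deg(4) = 2 (neighbors: 1, 6)
  deg(5) = 1 (neighbors: 2)
  deg(6) = 2 (neighbors: 1, 4)

Step 2: Sum all degrees:
  2 + 1 + 0 + 2 + 1 + 2 = 8

Verification: sum of degrees = 2 * |E| = 2 * 4 = 8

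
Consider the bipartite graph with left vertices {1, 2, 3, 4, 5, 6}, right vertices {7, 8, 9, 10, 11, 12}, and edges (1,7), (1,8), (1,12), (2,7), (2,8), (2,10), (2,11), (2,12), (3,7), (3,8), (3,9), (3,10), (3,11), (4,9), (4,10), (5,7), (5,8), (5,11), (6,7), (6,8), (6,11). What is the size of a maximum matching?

Step 1: List the neighbors of each left vertex:
  1: 7, 8, 12
  2: 7, 8, 10, 11, 12
  3: 7, 8, 9, 10, 11
  4: 9, 10
  5: 7, 8, 11
  6: 7, 8, 11

Step 2: Greedily match left vertices, then look for augmenting paths:
  Match 1 -- 12
  Match 2 -- 8
  Match 3 -- 9
  Match 4 -- 10
  Match 5 -- 11
  Match 6 -- 7
  No augmenting path remains.

Step 3: Verify this is maximum:
  Matching size 6 = min(|L|, |R|) = min(6, 6), which is an upper bound, so this matching is maximum.

Maximum matching: {(1,12), (2,8), (3,9), (4,10), (5,11), (6,7)}
Size: 6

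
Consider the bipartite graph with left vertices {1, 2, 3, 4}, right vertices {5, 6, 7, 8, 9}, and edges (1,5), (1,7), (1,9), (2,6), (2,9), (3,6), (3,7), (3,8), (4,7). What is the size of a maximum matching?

Step 1: List the neighbors of each left vertex:
  1: 5, 7, 9
  2: 6, 9
  3: 6, 7, 8
  4: 7

Step 2: Greedily match left vertices, then look for augmenting paths:
  Match 1 -- 5
  Match 2 -- 6
  Match 3 -- 8
  Match 4 -- 7
  No augmenting path remains.

Step 3: Verify this is maximum:
  Matching size 4 = min(|L|, |R|) = min(4, 5), which is an upper bound, so this matching is maximum.

Maximum matching: {(1,5), (2,6), (3,8), (4,7)}
Size: 4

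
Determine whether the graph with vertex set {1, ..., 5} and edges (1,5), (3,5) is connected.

Step 1: Build adjacency list from edges:
  1: 5
  2: (none)
  3: 5
  4: (none)
  5: 1, 3

Step 2: Run BFS/DFS from vertex 1:
  Visited: {1, 5, 3}
  Reached 3 of 5 vertices

Step 3: Only 3 of 5 vertices reached. Graph is disconnected.
Connected components: {1, 3, 5}, {2}, {4}
Answer: No, the graph is not connected (3 components).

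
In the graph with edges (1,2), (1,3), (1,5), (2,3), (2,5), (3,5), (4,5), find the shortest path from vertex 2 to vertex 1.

Step 1: Build adjacency list:
  1: 2, 3, 5
  2: 1, 3, 5
  3: 1, 2, 5
  4: 5
  5: 1, 2, 3, 4

Step 2: BFS from vertex 2 to find shortest path to 1:
  vertex 1 reached at distance 1

Step 3: Shortest path: 2 -> 1
Path length: 1 edge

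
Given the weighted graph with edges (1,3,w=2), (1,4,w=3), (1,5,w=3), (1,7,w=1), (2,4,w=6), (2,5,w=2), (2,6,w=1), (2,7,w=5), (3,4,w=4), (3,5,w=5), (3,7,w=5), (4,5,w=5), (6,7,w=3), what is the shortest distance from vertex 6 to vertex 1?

Step 1: Build adjacency list with weights:
  1: 3(w=2), 4(w=3), 5(w=3), 7(w=1)
  2: 4(w=6), 5(w=2), 6(w=1), 7(w=5)
  3: 1(w=2), 4(w=4), 5(w=5), 7(w=5)
  4: 1(w=3), 2(w=6), 3(w=4), 5(w=5)
  5: 1(w=3), 2(w=2), 3(w=5), 4(w=5)
  6: 2(w=1), 7(w=3)
  7: 1(w=1), 2(w=5), 3(w=5), 6(w=3)

Step 2: Apply Dijkstra's algorithm from vertex 6:
  Visit vertex 6 (distance=0)
    Update dist[2] = 1
    Update dist[7] = 3
  Visit vertex 2 (distance=1)
    Update dist[4] = 7
    Update dist[5] = 3
  Visit vertex 5 (distance=3)
    Update dist[1] = 6
    Update dist[3] = 8
  Visit vertex 7 (distance=3)
    Update dist[1] = 4
  Visit vertex 1 (distance=4)
    Update dist[3] = 6

Step 3: Shortest path: 6 -> 7 -> 1
Total weight: 3 + 1 = 4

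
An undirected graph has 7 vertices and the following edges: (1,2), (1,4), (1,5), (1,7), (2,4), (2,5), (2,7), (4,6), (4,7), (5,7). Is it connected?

Step 1: Build adjacency list from edges:
  1: 2, 4, 5, 7
  2: 1, 4, 5, 7
  3: (none)
  4: 1, 2, 6, 7
  5: 1, 2, 7
  6: 4
  7: 1, 2, 4, 5

Step 2: Run BFS/DFS from vertex 1:
  Visited: {1, 2, 4, 5, 7, 6}
  Reached 6 of 7 vertices

Step 3: Only 6 of 7 vertices reached. Graph is disconnected.
Connected components: {1, 2, 4, 5, 6, 7}, {3}
Answer: No, the graph is not connected (2 components).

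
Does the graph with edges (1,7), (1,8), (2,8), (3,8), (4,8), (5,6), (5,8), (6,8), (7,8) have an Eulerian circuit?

Step 1: Find the degree of each vertex:
  deg(1) = 2
  deg(2) = 1
  deg(3) = 1
  deg(4) = 1
  deg(5) = 2
  deg(6) = 2
  deg(7) = 2
  deg(8) = 7

Step 2: Count vertices with odd degree:
  Odd-degree vertices: 2, 3, 4, 8 (4 total)

Step 3: Apply Euler's theorem:
  - Eulerian circuit exists iff graph is connected and all vertices have even degree
  - Eulerian path exists iff graph is connected and has 0 or 2 odd-degree vertices

Graph has 4 odd-degree vertices (need 0 or 2).
Neither Eulerian path nor Eulerian circuit exists.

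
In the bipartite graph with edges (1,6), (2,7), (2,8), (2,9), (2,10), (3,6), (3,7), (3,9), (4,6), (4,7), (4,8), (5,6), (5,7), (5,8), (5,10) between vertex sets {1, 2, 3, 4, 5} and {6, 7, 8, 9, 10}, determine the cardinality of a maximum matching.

Step 1: List the neighbors of each left vertex:
  1: 6
  2: 7, 8, 9, 10
  3: 6, 7, 9
  4: 6, 7, 8
  5: 6, 7, 8, 10

Step 2: Greedily match left vertices, then look for augmenting paths:
  Match 1 -- 6
  Match 2 -- 7
  Match 3 -- 9
  Match 4 -- 8
  Match 5 -- 10
  No augmenting path remains.

Step 3: Verify this is maximum:
  Matching size 5 = min(|L|, |R|) = min(5, 5), which is an upper bound, so this matching is maximum.

Maximum matching: {(1,6), (2,7), (3,9), (4,8), (5,10)}
Size: 5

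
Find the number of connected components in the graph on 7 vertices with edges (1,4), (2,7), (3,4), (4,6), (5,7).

Step 1: Build adjacency list from edges:
  1: 4
  2: 7
  3: 4
  4: 1, 3, 6
  5: 7
  6: 4
  7: 2, 5

Step 2: Run BFS/DFS from vertex 1:
  Visited: {1, 4, 3, 6}
  Reached 4 of 7 vertices

Step 3: Only 4 of 7 vertices reached. Graph is disconnected.
Connected components: {1, 3, 4, 6}, {2, 5, 7}
Number of connected components: 2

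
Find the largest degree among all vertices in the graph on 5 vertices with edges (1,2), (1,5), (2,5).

Step 1: Count edges incident to each vertex:
  deg(1) = 2 (neighbors: 2, 5)
  deg(2) = 2 (neighbors: 1, 5)
  deg(3) = 0 (neighbors: none)
  deg(4) = 0 (neighbors: none)
  deg(5) = 2 (neighbors: 1, 2)

Step 2: Find maximum:
  max(2, 2, 0, 0, 2) = 2 (vertex 1)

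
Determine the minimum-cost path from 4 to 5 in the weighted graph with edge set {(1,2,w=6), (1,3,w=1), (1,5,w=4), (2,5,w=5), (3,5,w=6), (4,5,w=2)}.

Step 1: Build adjacency list with weights:
  1: 2(w=6), 3(w=1), 5(w=4)
  2: 1(w=6), 5(w=5)
  3: 1(w=1), 5(w=6)
  4: 5(w=2)
  5: 1(w=4), 2(w=5), 3(w=6), 4(w=2)

Step 2: Apply Dijkstra's algorithm from vertex 4:
  Visit vertex 4 (distance=0)
    Update dist[5] = 2
  Visit vertex 5 (distance=2)
    Update dist[1] = 6
    Update dist[2] = 7
    Update dist[3] = 8

Step 3: Shortest path: 4 -> 5
Total weight: 2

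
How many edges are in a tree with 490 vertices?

A tree on n vertices always has exactly n - 1 edges.
For n = 490: edges = 490 - 1 = 489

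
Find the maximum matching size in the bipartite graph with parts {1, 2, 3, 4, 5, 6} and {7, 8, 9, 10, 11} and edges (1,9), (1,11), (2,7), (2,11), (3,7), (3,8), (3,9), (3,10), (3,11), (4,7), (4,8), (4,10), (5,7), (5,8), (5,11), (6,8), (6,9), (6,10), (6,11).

Step 1: List the neighbors of each left vertex:
  1: 9, 11
  2: 7, 11
  3: 7, 8, 9, 10, 11
  4: 7, 8, 10
  5: 7, 8, 11
  6: 8, 9, 10, 11

Step 2: Greedily match left vertices, then look for augmenting paths:
  Match 1 -- 9
  Match 2 -- 7
  Match 3 -- 8
  Match 4 -- 10
  Match 5 -- 11
  No augmenting path remains.

Step 3: Verify this is maximum:
  Matching size 5 = min(|L|, |R|) = min(6, 5), which is an upper bound, so this matching is maximum.

Maximum matching: {(1,9), (2,7), (3,8), (4,10), (5,11)}
Size: 5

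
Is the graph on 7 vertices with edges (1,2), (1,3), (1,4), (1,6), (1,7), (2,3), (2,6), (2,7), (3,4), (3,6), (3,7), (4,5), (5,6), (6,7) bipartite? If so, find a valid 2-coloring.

Step 1: Attempt 2-coloring using BFS:
  Start at vertex 1, assign color 0
  Color vertex 2 with color 1 (neighbor of 1)
  Color vertex 3 with color 1 (neighbor of 1)
  Color vertex 4 with color 1 (neighbor of 1)
  Color vertex 6 with color 1 (neighbor of 1)
  Color vertex 7 with color 1 (neighbor of 1)

Step 2: Conflict found! Vertices 2 and 3 are adjacent but have the same color.
This means the graph contains an odd cycle.

The graph is NOT bipartite.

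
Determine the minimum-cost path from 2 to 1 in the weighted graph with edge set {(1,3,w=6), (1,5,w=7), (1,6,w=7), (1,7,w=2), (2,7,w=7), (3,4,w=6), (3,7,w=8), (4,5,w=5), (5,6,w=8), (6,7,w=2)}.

Step 1: Build adjacency list with weights:
  1: 3(w=6), 5(w=7), 6(w=7), 7(w=2)
  2: 7(w=7)
  3: 1(w=6), 4(w=6), 7(w=8)
  4: 3(w=6), 5(w=5)
  5: 1(w=7), 4(w=5), 6(w=8)
  6: 1(w=7), 5(w=8), 7(w=2)
  7: 1(w=2), 2(w=7), 3(w=8), 6(w=2)

Step 2: Apply Dijkstra's algorithm from vertex 2:
  Visit vertex 2 (distance=0)
    Update dist[7] = 7
  Visit vertex 7 (distance=7)
    Update dist[1] = 9
    Update dist[3] = 15
    Update dist[6] = 9
  Visit vertex 1 (distance=9)
    Update dist[5] = 16

Step 3: Shortest path: 2 -> 7 -> 1
Total weight: 7 + 2 = 9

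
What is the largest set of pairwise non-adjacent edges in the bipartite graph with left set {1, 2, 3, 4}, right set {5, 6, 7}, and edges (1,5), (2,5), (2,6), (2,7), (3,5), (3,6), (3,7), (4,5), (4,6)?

Step 1: List the neighbors of each left vertex:
  1: 5
  2: 5, 6, 7
  3: 5, 6, 7
  4: 5, 6

Step 2: Greedily match left vertices, then look for augmenting paths:
  Match 1 -- 5
  Match 2 -- 6
  Match 3 -- 7
  No augmenting path remains.

Step 3: Verify this is maximum:
  Matching size 3 = min(|L|, |R|) = min(4, 3), which is an upper bound, so this matching is maximum.

Maximum matching: {(1,5), (2,6), (3,7)}
Size: 3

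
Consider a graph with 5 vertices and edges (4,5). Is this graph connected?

Step 1: Build adjacency list from edges:
  1: (none)
  2: (none)
  3: (none)
  4: 5
  5: 4

Step 2: Run BFS/DFS from vertex 1:
  Visited: {1}
  Reached 1 of 5 vertices

Step 3: Only 1 of 5 vertices reached. Graph is disconnected.
Connected components: {1}, {2}, {3}, {4, 5}
Answer: No, the graph is not connected (4 components).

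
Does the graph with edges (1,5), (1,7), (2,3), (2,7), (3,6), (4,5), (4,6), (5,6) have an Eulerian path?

Step 1: Find the degree of each vertex:
  deg(1) = 2
  deg(2) = 2
  deg(3) = 2
  deg(4) = 2
  deg(5) = 3
  deg(6) = 3
  deg(7) = 2

Step 2: Count vertices with odd degree:
  Odd-degree vertices: 5, 6 (2 total)

Step 3: Apply Euler's theorem:
  - Eulerian circuit exists iff graph is connected and all vertices have even degree
  - Eulerian path exists iff graph is connected and has 0 or 2 odd-degree vertices

Graph is connected with exactly 2 odd-degree vertices (5, 6).
Eulerian path exists (starting and ending at the odd-degree vertices), but no Eulerian circuit.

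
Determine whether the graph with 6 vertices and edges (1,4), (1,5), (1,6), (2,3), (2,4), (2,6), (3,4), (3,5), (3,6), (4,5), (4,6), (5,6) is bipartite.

Step 1: Attempt 2-coloring using BFS:
  Start at vertex 1, assign color 0
  Color vertex 4 with color 1 (neighbor of 1)
  Color vertex 5 with color 1 (neighbor of 1)
  Color vertex 6 with color 1 (neighbor of 1)
  Color vertex 2 with color 0 (neighbor of 4)
  Color vertex 3 with color 0 (neighbor of 4)

Step 2: Conflict found! Vertices 4 and 5 are adjacent but have the same color.
This means the graph contains an odd cycle.

The graph is NOT bipartite.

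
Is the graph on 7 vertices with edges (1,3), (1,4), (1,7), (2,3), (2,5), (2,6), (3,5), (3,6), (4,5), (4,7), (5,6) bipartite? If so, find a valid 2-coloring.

Step 1: Attempt 2-coloring using BFS:
  Start at vertex 1, assign color 0
  Color vertex 3 with color 1 (neighbor of 1)
  Color vertex 4 with color 1 (neighbor of 1)
  Color vertex 7 with color 1 (neighbor of 1)
  Color vertex 2 with color 0 (neighbor of 3)
  Color vertex 5 with color 0 (neighbor of 3)
  Color vertex 6 with color 0 (neighbor of 3)

Step 2: Conflict found! Vertices 4 and 7 are adjacent but have the same color.
This means the graph contains an odd cycle.

The graph is NOT bipartite.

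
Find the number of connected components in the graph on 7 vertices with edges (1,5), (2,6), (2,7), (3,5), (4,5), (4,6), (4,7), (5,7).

Step 1: Build adjacency list from edges:
  1: 5
  2: 6, 7
  3: 5
  4: 5, 6, 7
  5: 1, 3, 4, 7
  6: 2, 4
  7: 2, 4, 5

Step 2: Run BFS/DFS from vertex 1:
  Visited: {1, 5, 3, 4, 7, 6, 2}
  Reached 7 of 7 vertices

Step 3: All 7 vertices reached from vertex 1, so the graph is connected.
Number of connected components: 1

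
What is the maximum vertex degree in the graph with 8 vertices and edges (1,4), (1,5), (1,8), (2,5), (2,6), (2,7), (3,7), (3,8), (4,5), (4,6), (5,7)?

Step 1: Count edges incident to each vertex:
  deg(1) = 3 (neighbors: 4, 5, 8)
  deg(2) = 3 (neighbors: 5, 6, 7)
  deg(3) = 2 (neighbors: 7, 8)
  deg(4) = 3 (neighbors: 1, 5, 6)
  deg(5) = 4 (neighbors: 1, 2, 4, 7)
  deg(6) = 2 (neighbors: 2, 4)
  deg(7) = 3 (neighbors: 2, 3, 5)
  deg(8) = 2 (neighbors: 1, 3)

Step 2: Find maximum:
  max(3, 3, 2, 3, 4, 2, 3, 2) = 4 (vertex 5)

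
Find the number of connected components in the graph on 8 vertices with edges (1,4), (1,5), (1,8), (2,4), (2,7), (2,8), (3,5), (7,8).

Step 1: Build adjacency list from edges:
  1: 4, 5, 8
  2: 4, 7, 8
  3: 5
  4: 1, 2
  5: 1, 3
  6: (none)
  7: 2, 8
  8: 1, 2, 7

Step 2: Run BFS/DFS from vertex 1:
  Visited: {1, 4, 5, 8, 2, 3, 7}
  Reached 7 of 8 vertices

Step 3: Only 7 of 8 vertices reached. Graph is disconnected.
Connected components: {1, 2, 3, 4, 5, 7, 8}, {6}
Number of connected components: 2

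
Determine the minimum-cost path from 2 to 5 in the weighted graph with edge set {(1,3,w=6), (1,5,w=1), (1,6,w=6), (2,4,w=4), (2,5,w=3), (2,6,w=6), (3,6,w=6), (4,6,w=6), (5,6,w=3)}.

Step 1: Build adjacency list with weights:
  1: 3(w=6), 5(w=1), 6(w=6)
  2: 4(w=4), 5(w=3), 6(w=6)
  3: 1(w=6), 6(w=6)
  4: 2(w=4), 6(w=6)
  5: 1(w=1), 2(w=3), 6(w=3)
  6: 1(w=6), 2(w=6), 3(w=6), 4(w=6), 5(w=3)

Step 2: Apply Dijkstra's algorithm from vertex 2:
  Visit vertex 2 (distance=0)
    Update dist[4] = 4
    Update dist[5] = 3
    Update dist[6] = 6
  Visit vertex 5 (distance=3)
    Update dist[1] = 4

Step 3: Shortest path: 2 -> 5
Total weight: 3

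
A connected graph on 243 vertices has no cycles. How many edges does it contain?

A tree on n vertices always has exactly n - 1 edges.
For n = 243: edges = 243 - 1 = 242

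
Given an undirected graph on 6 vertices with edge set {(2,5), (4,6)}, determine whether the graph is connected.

Step 1: Build adjacency list from edges:
  1: (none)
  2: 5
  3: (none)
  4: 6
  5: 2
  6: 4

Step 2: Run BFS/DFS from vertex 1:
  Visited: {1}
  Reached 1 of 6 vertices

Step 3: Only 1 of 6 vertices reached. Graph is disconnected.
Connected components: {1}, {2, 5}, {3}, {4, 6}
Answer: No, the graph is not connected (4 components).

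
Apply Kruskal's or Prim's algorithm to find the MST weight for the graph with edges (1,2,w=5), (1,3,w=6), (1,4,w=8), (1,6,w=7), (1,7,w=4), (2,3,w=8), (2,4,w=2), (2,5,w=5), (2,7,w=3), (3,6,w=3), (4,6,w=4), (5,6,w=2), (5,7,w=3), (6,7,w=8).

Apply Kruskal's algorithm (sort edges by weight, add if no cycle):

Sorted edges by weight:
  (2,4) w=2
  (5,6) w=2
  (2,7) w=3
  (3,6) w=3
  (5,7) w=3
  (1,7) w=4
  (4,6) w=4
  (1,2) w=5
  (2,5) w=5
  (1,3) w=6
  (1,6) w=7
  (1,4) w=8
  (2,3) w=8
  (6,7) w=8

Add edge (2,4) w=2 -- no cycle. Running total: 2
Add edge (5,6) w=2 -- no cycle. Running total: 4
Add edge (2,7) w=3 -- no cycle. Running total: 7
Add edge (3,6) w=3 -- no cycle. Running total: 10
Add edge (5,7) w=3 -- no cycle. Running total: 13
Add edge (1,7) w=4 -- no cycle. Running total: 17

MST edges: (2,4,w=2), (5,6,w=2), (2,7,w=3), (3,6,w=3), (5,7,w=3), (1,7,w=4)
Total MST weight: 2 + 2 + 3 + 3 + 3 + 4 = 17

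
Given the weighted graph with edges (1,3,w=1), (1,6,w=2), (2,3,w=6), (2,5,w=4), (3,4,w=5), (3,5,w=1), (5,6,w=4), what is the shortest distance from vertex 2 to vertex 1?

Step 1: Build adjacency list with weights:
  1: 3(w=1), 6(w=2)
  2: 3(w=6), 5(w=4)
  3: 1(w=1), 2(w=6), 4(w=5), 5(w=1)
  4: 3(w=5)
  5: 2(w=4), 3(w=1), 6(w=4)
  6: 1(w=2), 5(w=4)

Step 2: Apply Dijkstra's algorithm from vertex 2:
  Visit vertex 2 (distance=0)
    Update dist[3] = 6
    Update dist[5] = 4
  Visit vertex 5 (distance=4)
    Update dist[3] = 5
    Update dist[6] = 8
  Visit vertex 3 (distance=5)
    Update dist[1] = 6
    Update dist[4] = 10
  Visit vertex 1 (distance=6)

Step 3: Shortest path: 2 -> 5 -> 3 -> 1
Total weight: 4 + 1 + 1 = 6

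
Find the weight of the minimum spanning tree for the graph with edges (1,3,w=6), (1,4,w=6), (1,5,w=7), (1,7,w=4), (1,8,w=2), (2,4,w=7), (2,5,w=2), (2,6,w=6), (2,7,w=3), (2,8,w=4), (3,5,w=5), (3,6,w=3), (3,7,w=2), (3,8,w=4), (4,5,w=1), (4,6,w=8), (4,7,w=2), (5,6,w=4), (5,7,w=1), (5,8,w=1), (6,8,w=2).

Apply Kruskal's algorithm (sort edges by weight, add if no cycle):

Sorted edges by weight:
  (4,5) w=1
  (5,7) w=1
  (5,8) w=1
  (1,8) w=2
  (2,5) w=2
  (3,7) w=2
  (4,7) w=2
  (6,8) w=2
  (2,7) w=3
  (3,6) w=3
  (1,7) w=4
  (2,8) w=4
  (3,8) w=4
  (5,6) w=4
  (3,5) w=5
  (1,3) w=6
  (1,4) w=6
  (2,6) w=6
  (1,5) w=7
  (2,4) w=7
  (4,6) w=8

Add edge (4,5) w=1 -- no cycle. Running total: 1
Add edge (5,7) w=1 -- no cycle. Running total: 2
Add edge (5,8) w=1 -- no cycle. Running total: 3
Add edge (1,8) w=2 -- no cycle. Running total: 5
Add edge (2,5) w=2 -- no cycle. Running total: 7
Add edge (3,7) w=2 -- no cycle. Running total: 9
Skip edge (4,7) w=2 -- would create cycle
Add edge (6,8) w=2 -- no cycle. Running total: 11

MST edges: (4,5,w=1), (5,7,w=1), (5,8,w=1), (1,8,w=2), (2,5,w=2), (3,7,w=2), (6,8,w=2)
Total MST weight: 1 + 1 + 1 + 2 + 2 + 2 + 2 = 11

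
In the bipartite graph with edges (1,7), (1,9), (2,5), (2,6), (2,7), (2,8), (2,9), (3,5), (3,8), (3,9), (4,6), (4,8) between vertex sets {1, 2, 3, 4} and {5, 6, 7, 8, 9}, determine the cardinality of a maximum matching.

Step 1: List the neighbors of each left vertex:
  1: 7, 9
  2: 5, 6, 7, 8, 9
  3: 5, 8, 9
  4: 6, 8

Step 2: Greedily match left vertices, then look for augmenting paths:
  Match 1 -- 7
  Match 2 -- 5
  Match 3 -- 8
  Match 4 -- 6
  No augmenting path remains.

Step 3: Verify this is maximum:
  Matching size 4 = min(|L|, |R|) = min(4, 5), which is an upper bound, so this matching is maximum.

Maximum matching: {(1,7), (2,5), (3,8), (4,6)}
Size: 4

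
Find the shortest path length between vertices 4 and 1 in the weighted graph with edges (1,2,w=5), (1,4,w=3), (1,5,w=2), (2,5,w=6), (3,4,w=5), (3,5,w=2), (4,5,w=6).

Step 1: Build adjacency list with weights:
  1: 2(w=5), 4(w=3), 5(w=2)
  2: 1(w=5), 5(w=6)
  3: 4(w=5), 5(w=2)
  4: 1(w=3), 3(w=5), 5(w=6)
  5: 1(w=2), 2(w=6), 3(w=2), 4(w=6)

Step 2: Apply Dijkstra's algorithm from vertex 4:
  Visit vertex 4 (distance=0)
    Update dist[1] = 3
    Update dist[3] = 5
    Update dist[5] = 6
  Visit vertex 1 (distance=3)
    Update dist[2] = 8
    Update dist[5] = 5

Step 3: Shortest path: 4 -> 1
Total weight: 3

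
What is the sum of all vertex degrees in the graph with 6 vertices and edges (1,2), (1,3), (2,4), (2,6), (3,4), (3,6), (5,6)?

Step 1: Count edges incident to each vertex:
  deg(1) = 2 (neighbors: 2, 3)
  deg(2) = 3 (neighbors: 1, 4, 6)
  deg(3) = 3 (neighbors: 1, 4, 6)
  deg(4) = 2 (neighbors: 2, 3)
  deg(5) = 1 (neighbors: 6)
  deg(6) = 3 (neighbors: 2, 3, 5)

Step 2: Sum all degrees:
  2 + 3 + 3 + 2 + 1 + 3 = 14

Verification: sum of degrees = 2 * |E| = 2 * 7 = 14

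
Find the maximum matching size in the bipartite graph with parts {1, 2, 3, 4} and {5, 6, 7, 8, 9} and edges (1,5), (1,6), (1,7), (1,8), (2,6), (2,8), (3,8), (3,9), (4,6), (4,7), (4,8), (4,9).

Step 1: List the neighbors of each left vertex:
  1: 5, 6, 7, 8
  2: 6, 8
  3: 8, 9
  4: 6, 7, 8, 9

Step 2: Greedily match left vertices, then look for augmenting paths:
  Match 1 -- 5
  Match 2 -- 6
  Match 3 -- 8
  Match 4 -- 7
  No augmenting path remains.

Step 3: Verify this is maximum:
  Matching size 4 = min(|L|, |R|) = min(4, 5), which is an upper bound, so this matching is maximum.

Maximum matching: {(1,5), (2,6), (3,8), (4,7)}
Size: 4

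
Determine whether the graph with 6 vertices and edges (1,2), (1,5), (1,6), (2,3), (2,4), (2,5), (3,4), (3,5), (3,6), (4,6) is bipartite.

Step 1: Attempt 2-coloring using BFS:
  Start at vertex 1, assign color 0
  Color vertex 2 with color 1 (neighbor of 1)
  Color vertex 5 with color 1 (neighbor of 1)
  Color vertex 6 with color 1 (neighbor of 1)
  Color vertex 3 with color 0 (neighbor of 2)
  Color vertex 4 with color 0 (neighbor of 2)

Step 2: Conflict found! Vertices 2 and 5 are adjacent but have the same color.
This means the graph contains an odd cycle.

The graph is NOT bipartite.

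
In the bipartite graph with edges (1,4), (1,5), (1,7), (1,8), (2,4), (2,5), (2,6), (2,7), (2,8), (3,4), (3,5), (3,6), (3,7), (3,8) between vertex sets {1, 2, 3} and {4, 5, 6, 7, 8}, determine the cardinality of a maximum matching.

Step 1: List the neighbors of each left vertex:
  1: 4, 5, 7, 8
  2: 4, 5, 6, 7, 8
  3: 4, 5, 6, 7, 8

Step 2: Greedily match left vertices, then look for augmenting paths:
  Match 1 -- 4
  Match 2 -- 5
  Match 3 -- 6
  No augmenting path remains.

Step 3: Verify this is maximum:
  Matching size 3 = min(|L|, |R|) = min(3, 5), which is an upper bound, so this matching is maximum.

Maximum matching: {(1,4), (2,5), (3,6)}
Size: 3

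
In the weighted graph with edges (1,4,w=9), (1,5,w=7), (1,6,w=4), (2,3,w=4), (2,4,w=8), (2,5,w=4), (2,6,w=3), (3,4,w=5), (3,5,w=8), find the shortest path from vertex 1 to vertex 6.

Step 1: Build adjacency list with weights:
  1: 4(w=9), 5(w=7), 6(w=4)
  2: 3(w=4), 4(w=8), 5(w=4), 6(w=3)
  3: 2(w=4), 4(w=5), 5(w=8)
  4: 1(w=9), 2(w=8), 3(w=5)
  5: 1(w=7), 2(w=4), 3(w=8)
  6: 1(w=4), 2(w=3)

Step 2: Apply Dijkstra's algorithm from vertex 1:
  Visit vertex 1 (distance=0)
    Update dist[4] = 9
    Update dist[5] = 7
    Update dist[6] = 4
  Visit vertex 6 (distance=4)
    Update dist[2] = 7

Step 3: Shortest path: 1 -> 6
Total weight: 4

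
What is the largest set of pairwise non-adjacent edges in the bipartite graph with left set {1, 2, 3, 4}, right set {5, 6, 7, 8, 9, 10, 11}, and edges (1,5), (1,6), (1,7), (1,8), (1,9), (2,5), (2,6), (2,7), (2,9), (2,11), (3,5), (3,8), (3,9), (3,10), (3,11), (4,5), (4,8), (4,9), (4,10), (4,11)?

Step 1: List the neighbors of each left vertex:
  1: 5, 6, 7, 8, 9
  2: 5, 6, 7, 9, 11
  3: 5, 8, 9, 10, 11
  4: 5, 8, 9, 10, 11

Step 2: Greedily match left vertices, then look for augmenting paths:
  Match 1 -- 5
  Match 2 -- 6
  Match 3 -- 8
  Match 4 -- 9
  No augmenting path remains.

Step 3: Verify this is maximum:
  Matching size 4 = min(|L|, |R|) = min(4, 7), which is an upper bound, so this matching is maximum.

Maximum matching: {(1,5), (2,6), (3,8), (4,9)}
Size: 4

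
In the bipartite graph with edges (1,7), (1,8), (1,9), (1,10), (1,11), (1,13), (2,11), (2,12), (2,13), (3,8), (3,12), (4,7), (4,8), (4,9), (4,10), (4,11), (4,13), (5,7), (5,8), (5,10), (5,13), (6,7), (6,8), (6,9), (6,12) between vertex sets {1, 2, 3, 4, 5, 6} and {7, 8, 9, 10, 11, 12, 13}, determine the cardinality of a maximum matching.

Step 1: List the neighbors of each left vertex:
  1: 7, 8, 9, 10, 11, 13
  2: 11, 12, 13
  3: 8, 12
  4: 7, 8, 9, 10, 11, 13
  5: 7, 8, 10, 13
  6: 7, 8, 9, 12

Step 2: Greedily match left vertices, then look for augmenting paths:
  Match 1 -- 7
  Match 2 -- 11
  Match 3 -- 8
  Match 4 -- 9
  Match 5 -- 10
  Match 6 -- 12
  No augmenting path remains.

Step 3: Verify this is maximum:
  Matching size 6 = min(|L|, |R|) = min(6, 7), which is an upper bound, so this matching is maximum.

Maximum matching: {(1,7), (2,11), (3,8), (4,9), (5,10), (6,12)}
Size: 6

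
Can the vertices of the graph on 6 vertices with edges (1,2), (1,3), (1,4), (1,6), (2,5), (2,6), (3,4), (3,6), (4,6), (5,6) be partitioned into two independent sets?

Step 1: Attempt 2-coloring using BFS:
  Start at vertex 1, assign color 0
  Color vertex 2 with color 1 (neighbor of 1)
  Color vertex 3 with color 1 (neighbor of 1)
  Color vertex 4 with color 1 (neighbor of 1)
  Color vertex 6 with color 1 (neighbor of 1)
  Color vertex 5 with color 0 (neighbor of 2)

Step 2: Conflict found! Vertices 2 and 6 are adjacent but have the same color.
This means the graph contains an odd cycle.

The graph is NOT bipartite.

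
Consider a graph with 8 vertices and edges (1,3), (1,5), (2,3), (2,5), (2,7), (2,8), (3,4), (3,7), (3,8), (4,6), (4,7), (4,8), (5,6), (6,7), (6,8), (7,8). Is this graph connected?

Step 1: Build adjacency list from edges:
  1: 3, 5
  2: 3, 5, 7, 8
  3: 1, 2, 4, 7, 8
  4: 3, 6, 7, 8
  5: 1, 2, 6
  6: 4, 5, 7, 8
  7: 2, 3, 4, 6, 8
  8: 2, 3, 4, 6, 7

Step 2: Run BFS/DFS from vertex 1:
  Visited: {1, 3, 5, 2, 4, 7, 8, 6}
  Reached 8 of 8 vertices

Step 3: All 8 vertices reached from vertex 1, so the graph is connected.
Answer: Yes, the graph is connected.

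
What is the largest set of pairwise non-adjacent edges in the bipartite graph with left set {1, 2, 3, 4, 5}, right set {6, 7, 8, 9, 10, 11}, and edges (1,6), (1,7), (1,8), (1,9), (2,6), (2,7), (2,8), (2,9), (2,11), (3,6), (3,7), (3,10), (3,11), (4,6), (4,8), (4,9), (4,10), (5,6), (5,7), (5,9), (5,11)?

Step 1: List the neighbors of each left vertex:
  1: 6, 7, 8, 9
  2: 6, 7, 8, 9, 11
  3: 6, 7, 10, 11
  4: 6, 8, 9, 10
  5: 6, 7, 9, 11

Step 2: Greedily match left vertices, then look for augmenting paths:
  Match 1 -- 6
  Match 2 -- 7
  Match 3 -- 10
  Match 4 -- 8
  Match 5 -- 9
  No augmenting path remains.

Step 3: Verify this is maximum:
  Matching size 5 = min(|L|, |R|) = min(5, 6), which is an upper bound, so this matching is maximum.

Maximum matching: {(1,6), (2,7), (3,10), (4,8), (5,9)}
Size: 5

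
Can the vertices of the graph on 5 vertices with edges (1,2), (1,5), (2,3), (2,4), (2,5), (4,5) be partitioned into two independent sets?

Step 1: Attempt 2-coloring using BFS:
  Start at vertex 1, assign color 0
  Color vertex 2 with color 1 (neighbor of 1)
  Color vertex 5 with color 1 (neighbor of 1)
  Color vertex 3 with color 0 (neighbor of 2)
  Color vertex 4 with color 0 (neighbor of 2)

Step 2: Conflict found! Vertices 2 and 5 are adjacent but have the same color.
This means the graph contains an odd cycle.

The graph is NOT bipartite.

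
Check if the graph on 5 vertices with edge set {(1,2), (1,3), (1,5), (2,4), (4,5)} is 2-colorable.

Step 1: Attempt 2-coloring using BFS:
  Start at vertex 1, assign color 0
  Color vertex 2 with color 1 (neighbor of 1)
  Color vertex 3 with color 1 (neighbor of 1)
  Color vertex 5 with color 1 (neighbor of 1)
  Color vertex 4 with color 0 (neighbor of 2)

Step 2: 2-coloring succeeded. No conflicts found.
  Set A (color 0): {1, 4}
  Set B (color 1): {2, 3, 5}

The graph is bipartite with partition {1, 4}, {2, 3, 5}.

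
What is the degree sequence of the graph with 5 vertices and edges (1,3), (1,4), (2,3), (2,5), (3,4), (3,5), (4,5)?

Step 1: Count edges incident to each vertex:
  deg(1) = 2 (neighbors: 3, 4)
  deg(2) = 2 (neighbors: 3, 5)
  deg(3) = 4 (neighbors: 1, 2, 4, 5)
  deg(4) = 3 (neighbors: 1, 3, 5)
  deg(5) = 3 (neighbors: 2, 3, 4)

Step 2: Sort degrees in non-increasing order:
  Degrees: [2, 2, 4, 3, 3] -> sorted: [4, 3, 3, 2, 2]

Degree sequence: [4, 3, 3, 2, 2]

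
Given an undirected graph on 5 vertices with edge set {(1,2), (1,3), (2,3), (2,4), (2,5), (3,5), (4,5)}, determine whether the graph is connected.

Step 1: Build adjacency list from edges:
  1: 2, 3
  2: 1, 3, 4, 5
  3: 1, 2, 5
  4: 2, 5
  5: 2, 3, 4

Step 2: Run BFS/DFS from vertex 1:
  Visited: {1, 2, 3, 4, 5}
  Reached 5 of 5 vertices

Step 3: All 5 vertices reached from vertex 1, so the graph is connected.
Answer: Yes, the graph is connected.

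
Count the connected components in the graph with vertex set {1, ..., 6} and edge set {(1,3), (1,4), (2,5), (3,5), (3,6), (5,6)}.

Step 1: Build adjacency list from edges:
  1: 3, 4
  2: 5
  3: 1, 5, 6
  4: 1
  5: 2, 3, 6
  6: 3, 5

Step 2: Run BFS/DFS from vertex 1:
  Visited: {1, 3, 4, 5, 6, 2}
  Reached 6 of 6 vertices

Step 3: All 6 vertices reached from vertex 1, so the graph is connected.
Number of connected components: 1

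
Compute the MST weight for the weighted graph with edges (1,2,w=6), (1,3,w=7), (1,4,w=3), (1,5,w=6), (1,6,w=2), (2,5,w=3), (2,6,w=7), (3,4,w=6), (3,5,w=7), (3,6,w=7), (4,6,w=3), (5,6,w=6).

Apply Kruskal's algorithm (sort edges by weight, add if no cycle):

Sorted edges by weight:
  (1,6) w=2
  (1,4) w=3
  (2,5) w=3
  (4,6) w=3
  (1,2) w=6
  (1,5) w=6
  (3,4) w=6
  (5,6) w=6
  (1,3) w=7
  (2,6) w=7
  (3,5) w=7
  (3,6) w=7

Add edge (1,6) w=2 -- no cycle. Running total: 2
Add edge (1,4) w=3 -- no cycle. Running total: 5
Add edge (2,5) w=3 -- no cycle. Running total: 8
Skip edge (4,6) w=3 -- would create cycle
Add edge (1,2) w=6 -- no cycle. Running total: 14
Skip edge (1,5) w=6 -- would create cycle
Add edge (3,4) w=6 -- no cycle. Running total: 20

MST edges: (1,6,w=2), (1,4,w=3), (2,5,w=3), (1,2,w=6), (3,4,w=6)
Total MST weight: 2 + 3 + 3 + 6 + 6 = 20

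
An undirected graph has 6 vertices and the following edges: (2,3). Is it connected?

Step 1: Build adjacency list from edges:
  1: (none)
  2: 3
  3: 2
  4: (none)
  5: (none)
  6: (none)

Step 2: Run BFS/DFS from vertex 1:
  Visited: {1}
  Reached 1 of 6 vertices

Step 3: Only 1 of 6 vertices reached. Graph is disconnected.
Connected components: {1}, {2, 3}, {4}, {5}, {6}
Answer: No, the graph is not connected (5 components).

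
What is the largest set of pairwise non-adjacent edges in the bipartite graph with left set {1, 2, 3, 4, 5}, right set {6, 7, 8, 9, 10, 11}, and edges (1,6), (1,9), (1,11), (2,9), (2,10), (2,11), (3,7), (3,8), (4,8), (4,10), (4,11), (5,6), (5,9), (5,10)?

Step 1: List the neighbors of each left vertex:
  1: 6, 9, 11
  2: 9, 10, 11
  3: 7, 8
  4: 8, 10, 11
  5: 6, 9, 10

Step 2: Greedily match left vertices, then look for augmenting paths:
  Match 1 -- 6
  Match 2 -- 9
  Match 3 -- 7
  Match 4 -- 8
  Match 5 -- 10
  No augmenting path remains.

Step 3: Verify this is maximum:
  Matching size 5 = min(|L|, |R|) = min(5, 6), which is an upper bound, so this matching is maximum.

Maximum matching: {(1,6), (2,9), (3,7), (4,8), (5,10)}
Size: 5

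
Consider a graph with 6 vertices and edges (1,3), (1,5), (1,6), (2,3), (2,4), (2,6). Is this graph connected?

Step 1: Build adjacency list from edges:
  1: 3, 5, 6
  2: 3, 4, 6
  3: 1, 2
  4: 2
  5: 1
  6: 1, 2

Step 2: Run BFS/DFS from vertex 1:
  Visited: {1, 3, 5, 6, 2, 4}
  Reached 6 of 6 vertices

Step 3: All 6 vertices reached from vertex 1, so the graph is connected.
Answer: Yes, the graph is connected.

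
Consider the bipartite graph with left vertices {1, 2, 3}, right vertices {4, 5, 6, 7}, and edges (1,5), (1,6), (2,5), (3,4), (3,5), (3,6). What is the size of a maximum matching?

Step 1: List the neighbors of each left vertex:
  1: 5, 6
  2: 5
  3: 4, 5, 6

Step 2: Greedily match left vertices, then look for augmenting paths:
  Match 1 -- 6
  Match 2 -- 5
  Match 3 -- 4
  No augmenting path remains.

Step 3: Verify this is maximum:
  Matching size 3 = min(|L|, |R|) = min(3, 4), which is an upper bound, so this matching is maximum.

Maximum matching: {(1,6), (2,5), (3,4)}
Size: 3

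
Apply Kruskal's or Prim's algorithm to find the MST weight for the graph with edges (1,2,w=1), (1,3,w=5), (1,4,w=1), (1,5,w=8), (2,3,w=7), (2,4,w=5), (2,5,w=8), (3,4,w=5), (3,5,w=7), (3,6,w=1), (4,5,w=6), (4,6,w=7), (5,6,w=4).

Apply Kruskal's algorithm (sort edges by weight, add if no cycle):

Sorted edges by weight:
  (1,2) w=1
  (1,4) w=1
  (3,6) w=1
  (5,6) w=4
  (1,3) w=5
  (2,4) w=5
  (3,4) w=5
  (4,5) w=6
  (2,3) w=7
  (3,5) w=7
  (4,6) w=7
  (1,5) w=8
  (2,5) w=8

Add edge (1,2) w=1 -- no cycle. Running total: 1
Add edge (1,4) w=1 -- no cycle. Running total: 2
Add edge (3,6) w=1 -- no cycle. Running total: 3
Add edge (5,6) w=4 -- no cycle. Running total: 7
Add edge (1,3) w=5 -- no cycle. Running total: 12

MST edges: (1,2,w=1), (1,4,w=1), (3,6,w=1), (5,6,w=4), (1,3,w=5)
Total MST weight: 1 + 1 + 1 + 4 + 5 = 12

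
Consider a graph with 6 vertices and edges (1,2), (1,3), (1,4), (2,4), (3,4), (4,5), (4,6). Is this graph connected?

Step 1: Build adjacency list from edges:
  1: 2, 3, 4
  2: 1, 4
  3: 1, 4
  4: 1, 2, 3, 5, 6
  5: 4
  6: 4

Step 2: Run BFS/DFS from vertex 1:
  Visited: {1, 2, 3, 4, 5, 6}
  Reached 6 of 6 vertices

Step 3: All 6 vertices reached from vertex 1, so the graph is connected.
Answer: Yes, the graph is connected.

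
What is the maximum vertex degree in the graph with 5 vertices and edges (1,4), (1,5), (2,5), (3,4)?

Step 1: Count edges incident to each vertex:
  deg(1) = 2 (neighbors: 4, 5)
  deg(2) = 1 (neighbors: 5)
  deg(3) = 1 (neighbors: 4)
  deg(4) = 2 (neighbors: 1, 3)
  deg(5) = 2 (neighbors: 1, 2)

Step 2: Find maximum:
  max(2, 1, 1, 2, 2) = 2 (vertex 1)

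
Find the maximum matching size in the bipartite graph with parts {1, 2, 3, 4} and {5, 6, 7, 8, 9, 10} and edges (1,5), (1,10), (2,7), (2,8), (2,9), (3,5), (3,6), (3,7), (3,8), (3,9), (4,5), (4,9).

Step 1: List the neighbors of each left vertex:
  1: 5, 10
  2: 7, 8, 9
  3: 5, 6, 7, 8, 9
  4: 5, 9

Step 2: Greedily match left vertices, then look for augmenting paths:
  Match 1 -- 5
  Match 2 -- 7
  Match 3 -- 6
  Match 4 -- 9
  No augmenting path remains.

Step 3: Verify this is maximum:
  Matching size 4 = min(|L|, |R|) = min(4, 6), which is an upper bound, so this matching is maximum.

Maximum matching: {(1,5), (2,7), (3,6), (4,9)}
Size: 4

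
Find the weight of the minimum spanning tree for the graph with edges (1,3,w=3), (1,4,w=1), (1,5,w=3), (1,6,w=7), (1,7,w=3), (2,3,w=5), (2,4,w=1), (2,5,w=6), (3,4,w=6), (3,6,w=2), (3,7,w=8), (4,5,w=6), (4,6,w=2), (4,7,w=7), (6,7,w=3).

Apply Kruskal's algorithm (sort edges by weight, add if no cycle):

Sorted edges by weight:
  (1,4) w=1
  (2,4) w=1
  (3,6) w=2
  (4,6) w=2
  (1,7) w=3
  (1,3) w=3
  (1,5) w=3
  (6,7) w=3
  (2,3) w=5
  (2,5) w=6
  (3,4) w=6
  (4,5) w=6
  (1,6) w=7
  (4,7) w=7
  (3,7) w=8

Add edge (1,4) w=1 -- no cycle. Running total: 1
Add edge (2,4) w=1 -- no cycle. Running total: 2
Add edge (3,6) w=2 -- no cycle. Running total: 4
Add edge (4,6) w=2 -- no cycle. Running total: 6
Add edge (1,7) w=3 -- no cycle. Running total: 9
Skip edge (1,3) w=3 -- would create cycle
Add edge (1,5) w=3 -- no cycle. Running total: 12

MST edges: (1,4,w=1), (2,4,w=1), (3,6,w=2), (4,6,w=2), (1,7,w=3), (1,5,w=3)
Total MST weight: 1 + 1 + 2 + 2 + 3 + 3 = 12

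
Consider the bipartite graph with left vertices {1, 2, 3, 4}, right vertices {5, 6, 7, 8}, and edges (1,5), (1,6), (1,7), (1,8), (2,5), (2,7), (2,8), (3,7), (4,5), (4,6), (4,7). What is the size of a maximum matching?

Step 1: List the neighbors of each left vertex:
  1: 5, 6, 7, 8
  2: 5, 7, 8
  3: 7
  4: 5, 6, 7

Step 2: Greedily match left vertices, then look for augmenting paths:
  Match 1 -- 5
  Match 2 -- 8
  Match 3 -- 7
  Match 4 -- 6
  No augmenting path remains.

Step 3: Verify this is maximum:
  Matching size 4 = min(|L|, |R|) = min(4, 4), which is an upper bound, so this matching is maximum.

Maximum matching: {(1,5), (2,8), (3,7), (4,6)}
Size: 4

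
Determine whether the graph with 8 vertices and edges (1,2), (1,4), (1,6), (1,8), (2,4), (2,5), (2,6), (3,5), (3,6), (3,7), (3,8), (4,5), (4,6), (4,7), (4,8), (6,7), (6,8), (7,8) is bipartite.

Step 1: Attempt 2-coloring using BFS:
  Start at vertex 1, assign color 0
  Color vertex 2 with color 1 (neighbor of 1)
  Color vertex 4 with color 1 (neighbor of 1)
  Color vertex 6 with color 1 (neighbor of 1)
  Color vertex 8 with color 1 (neighbor of 1)

Step 2: Conflict found! Vertices 2 and 4 are adjacent but have the same color.
This means the graph contains an odd cycle.

The graph is NOT bipartite.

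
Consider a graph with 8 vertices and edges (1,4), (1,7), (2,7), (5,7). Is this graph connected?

Step 1: Build adjacency list from edges:
  1: 4, 7
  2: 7
  3: (none)
  4: 1
  5: 7
  6: (none)
  7: 1, 2, 5
  8: (none)

Step 2: Run BFS/DFS from vertex 1:
  Visited: {1, 4, 7, 2, 5}
  Reached 5 of 8 vertices

Step 3: Only 5 of 8 vertices reached. Graph is disconnected.
Connected components: {1, 2, 4, 5, 7}, {3}, {6}, {8}
Answer: No, the graph is not connected (4 components).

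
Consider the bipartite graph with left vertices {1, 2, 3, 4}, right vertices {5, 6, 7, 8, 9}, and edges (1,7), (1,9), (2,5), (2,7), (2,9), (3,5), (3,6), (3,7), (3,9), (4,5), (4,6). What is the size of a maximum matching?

Step 1: List the neighbors of each left vertex:
  1: 7, 9
  2: 5, 7, 9
  3: 5, 6, 7, 9
  4: 5, 6

Step 2: Greedily match left vertices, then look for augmenting paths:
  Match 1 -- 7
  Match 2 -- 9
  Match 3 -- 6
  Match 4 -- 5
  No augmenting path remains.

Step 3: Verify this is maximum:
  Matching size 4 = min(|L|, |R|) = min(4, 5), which is an upper bound, so this matching is maximum.

Maximum matching: {(1,7), (2,9), (3,6), (4,5)}
Size: 4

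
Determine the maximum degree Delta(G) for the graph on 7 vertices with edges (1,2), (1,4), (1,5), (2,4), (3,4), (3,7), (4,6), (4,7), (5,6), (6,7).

Step 1: Count edges incident to each vertex:
  deg(1) = 3 (neighbors: 2, 4, 5)
  deg(2) = 2 (neighbors: 1, 4)
  deg(3) = 2 (neighbors: 4, 7)
  deg(4) = 5 (neighbors: 1, 2, 3, 6, 7)
  deg(5) = 2 (neighbors: 1, 6)
  deg(6) = 3 (neighbors: 4, 5, 7)
  deg(7) = 3 (neighbors: 3, 4, 6)

Step 2: Find maximum:
  max(3, 2, 2, 5, 2, 3, 3) = 5 (vertex 4)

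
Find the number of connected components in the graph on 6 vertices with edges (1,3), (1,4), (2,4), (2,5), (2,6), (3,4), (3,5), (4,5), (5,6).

Step 1: Build adjacency list from edges:
  1: 3, 4
  2: 4, 5, 6
  3: 1, 4, 5
  4: 1, 2, 3, 5
  5: 2, 3, 4, 6
  6: 2, 5

Step 2: Run BFS/DFS from vertex 1:
  Visited: {1, 3, 4, 5, 2, 6}
  Reached 6 of 6 vertices

Step 3: All 6 vertices reached from vertex 1, so the graph is connected.
Number of connected components: 1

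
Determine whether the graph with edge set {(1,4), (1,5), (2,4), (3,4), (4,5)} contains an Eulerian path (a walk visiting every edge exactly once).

Step 1: Find the degree of each vertex:
  deg(1) = 2
  deg(2) = 1
  deg(3) = 1
  deg(4) = 4
  deg(5) = 2

Step 2: Count vertices with odd degree:
  Odd-degree vertices: 2, 3 (2 total)

Step 3: Apply Euler's theorem:
  - Eulerian circuit exists iff graph is connected and all vertices have even degree
  - Eulerian path exists iff graph is connected and has 0 or 2 odd-degree vertices

Graph is connected with exactly 2 odd-degree vertices (2, 3).
Eulerian path exists (starting and ending at the odd-degree vertices), but no Eulerian circuit.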